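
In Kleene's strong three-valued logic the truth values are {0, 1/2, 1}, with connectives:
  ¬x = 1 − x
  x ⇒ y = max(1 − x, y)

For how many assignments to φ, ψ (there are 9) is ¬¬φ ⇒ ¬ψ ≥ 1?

φ = 0, ψ = 0 ↦ 1  ≥
φ = 0, ψ = 1/2 ↦ 1  ≥
φ = 0, ψ = 1 ↦ 1  ≥
φ = 1/2, ψ = 0 ↦ 1  ≥
φ = 1/2, ψ = 1/2 ↦ 1/2  <
φ = 1/2, ψ = 1 ↦ 1/2  <
φ = 1, ψ = 0 ↦ 1  ≥
φ = 1, ψ = 1/2 ↦ 1/2  <
φ = 1, ψ = 1 ↦ 0  <
So 5 of the 9 assignments meet the threshold.

5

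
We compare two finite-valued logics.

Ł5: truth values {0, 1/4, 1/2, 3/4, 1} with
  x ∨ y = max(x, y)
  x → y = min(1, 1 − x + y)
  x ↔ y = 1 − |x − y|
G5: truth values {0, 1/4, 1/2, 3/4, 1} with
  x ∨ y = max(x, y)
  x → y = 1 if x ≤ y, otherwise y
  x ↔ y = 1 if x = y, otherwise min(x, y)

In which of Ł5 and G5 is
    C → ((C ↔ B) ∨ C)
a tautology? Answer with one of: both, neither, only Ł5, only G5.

In Ł5: every assignment gives 1 — tautology.
In G5: every assignment gives 1 — tautology.

both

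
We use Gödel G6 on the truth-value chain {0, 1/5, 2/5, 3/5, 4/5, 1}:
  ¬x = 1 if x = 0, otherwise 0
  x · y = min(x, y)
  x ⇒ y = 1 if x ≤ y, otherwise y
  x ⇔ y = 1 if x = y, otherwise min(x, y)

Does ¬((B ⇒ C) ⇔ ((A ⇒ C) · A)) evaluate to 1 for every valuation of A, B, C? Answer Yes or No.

Counterexample: take A = 0, B = 1/5, C = 0.
B ⇒ C = 1/5 ⇒ 0 = 0
A ⇒ C = 0 ⇒ 0 = 1
(A ⇒ C) · A = 1 · 0 = 0
(B ⇒ C) ⇔ ((A ⇒ C) · A) = 0 ⇔ 0 = 1
¬((B ⇒ C) ⇔ ((A ⇒ C) · A)) = ¬1 = 0
This gives 0 ≠ 1.

No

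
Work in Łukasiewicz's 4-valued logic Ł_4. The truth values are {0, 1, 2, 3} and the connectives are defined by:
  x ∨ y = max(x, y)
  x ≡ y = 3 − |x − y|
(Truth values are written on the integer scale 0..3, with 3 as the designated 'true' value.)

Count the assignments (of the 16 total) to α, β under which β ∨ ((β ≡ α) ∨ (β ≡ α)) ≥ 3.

7

α = 0, β = 0 ↦ 3  ≥
α = 0, β = 1 ↦ 2  <
α = 0, β = 2 ↦ 2  <
α = 0, β = 3 ↦ 3  ≥
α = 1, β = 0 ↦ 2  <
α = 1, β = 1 ↦ 3  ≥
α = 1, β = 2 ↦ 2  <
α = 1, β = 3 ↦ 3  ≥
α = 2, β = 0 ↦ 1  <
α = 2, β = 1 ↦ 2  <
α = 2, β = 2 ↦ 3  ≥
α = 2, β = 3 ↦ 3  ≥
α = 3, β = 0 ↦ 0  <
α = 3, β = 1 ↦ 1  <
α = 3, β = 2 ↦ 2  <
α = 3, β = 3 ↦ 3  ≥
So 7 of the 16 assignments meet the threshold.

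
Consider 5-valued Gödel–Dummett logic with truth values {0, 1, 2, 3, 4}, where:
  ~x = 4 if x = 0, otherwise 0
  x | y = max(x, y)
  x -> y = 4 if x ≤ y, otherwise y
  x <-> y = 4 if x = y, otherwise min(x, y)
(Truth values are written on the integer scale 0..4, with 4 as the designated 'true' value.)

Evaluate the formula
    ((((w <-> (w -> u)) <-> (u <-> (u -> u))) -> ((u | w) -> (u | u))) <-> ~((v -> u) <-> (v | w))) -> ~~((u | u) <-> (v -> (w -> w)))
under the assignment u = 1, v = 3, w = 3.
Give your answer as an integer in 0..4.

4

w -> u = 3 -> 1 = 1
w <-> (w -> u) = 3 <-> 1 = 1
u -> u = 1 -> 1 = 4
u <-> (u -> u) = 1 <-> 4 = 1
(w <-> (w -> u)) <-> (u <-> (u -> u)) = 1 <-> 1 = 4
u | w = 1 | 3 = 3
u | u = 1 | 1 = 1
(u | w) -> (u | u) = 3 -> 1 = 1
((w <-> (w -> u)) <-> (u <-> (u -> u))) -> ((u | w) -> (u | u)) = 4 -> 1 = 1
v -> u = 3 -> 1 = 1
v | w = 3 | 3 = 3
(v -> u) <-> (v | w) = 1 <-> 3 = 1
~((v -> u) <-> (v | w)) = ~1 = 0
(((w <-> (w -> u)) <-> (u <-> (u -> u))) -> ((u | w) -> (u | u))) <-> ~((v -> u) <-> (v | w)) = 1 <-> 0 = 0
u | u = 1 | 1 = 1
w -> w = 3 -> 3 = 4
v -> (w -> w) = 3 -> 4 = 4
(u | u) <-> (v -> (w -> w)) = 1 <-> 4 = 1
~((u | u) <-> (v -> (w -> w))) = ~1 = 0
~~((u | u) <-> (v -> (w -> w))) = ~0 = 4
((((w <-> (w -> u)) <-> (u <-> (u -> u))) -> ((u | w) -> (u | u))) <-> ~((v -> u) <-> (v | w))) -> ~~((u | u) <-> (v -> (w -> w))) = 0 -> 4 = 4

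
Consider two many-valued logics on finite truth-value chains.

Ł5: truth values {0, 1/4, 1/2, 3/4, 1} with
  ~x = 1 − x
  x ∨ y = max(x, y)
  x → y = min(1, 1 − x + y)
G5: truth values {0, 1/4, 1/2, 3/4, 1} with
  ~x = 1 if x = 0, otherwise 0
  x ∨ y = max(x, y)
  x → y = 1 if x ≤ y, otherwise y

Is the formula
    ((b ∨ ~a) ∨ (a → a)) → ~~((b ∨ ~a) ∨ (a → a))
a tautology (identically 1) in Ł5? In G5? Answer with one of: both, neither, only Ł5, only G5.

In Ł5: every assignment gives 1 — tautology.
In G5: every assignment gives 1 — tautology.

both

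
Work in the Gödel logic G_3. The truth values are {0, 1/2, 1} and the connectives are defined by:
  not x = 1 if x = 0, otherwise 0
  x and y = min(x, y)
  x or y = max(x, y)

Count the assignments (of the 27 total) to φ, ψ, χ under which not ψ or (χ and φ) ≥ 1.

11

value 1: 11 assignments (counts)
value 1/2: 6 assignments
value 0: 10 assignments
So 11 of the 27 assignments meet the threshold.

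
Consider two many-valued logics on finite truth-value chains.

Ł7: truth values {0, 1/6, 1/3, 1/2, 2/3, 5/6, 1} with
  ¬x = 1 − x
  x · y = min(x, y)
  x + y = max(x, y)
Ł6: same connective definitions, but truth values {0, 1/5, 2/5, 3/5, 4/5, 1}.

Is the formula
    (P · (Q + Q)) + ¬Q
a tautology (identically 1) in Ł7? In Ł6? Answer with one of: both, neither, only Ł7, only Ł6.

In Ł7: at P = 0, Q = 1/6 the value is 5/6 — not a tautology.
In Ł6: at P = 0, Q = 1/5 the value is 4/5 — not a tautology.

neither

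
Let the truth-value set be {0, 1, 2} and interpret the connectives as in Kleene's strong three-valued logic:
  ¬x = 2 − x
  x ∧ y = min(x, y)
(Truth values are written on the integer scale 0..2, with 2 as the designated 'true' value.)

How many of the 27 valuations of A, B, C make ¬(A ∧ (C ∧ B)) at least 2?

value 2: 19 assignments (counts)
value 1: 7 assignments
value 0: 1 assignment
So 19 of the 27 assignments meet the threshold.

19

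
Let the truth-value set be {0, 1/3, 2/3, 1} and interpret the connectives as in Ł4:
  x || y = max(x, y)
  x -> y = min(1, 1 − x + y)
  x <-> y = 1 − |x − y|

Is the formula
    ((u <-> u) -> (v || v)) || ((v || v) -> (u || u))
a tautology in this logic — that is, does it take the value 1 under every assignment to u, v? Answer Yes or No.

No

Counterexample: take u = 0, v = 1/3.
u <-> u = 0 <-> 0 = 1
v || v = 1/3 || 1/3 = 1/3
(u <-> u) -> (v || v) = 1 -> 1/3 = 1/3
v || v = 1/3 || 1/3 = 1/3
u || u = 0 || 0 = 0
(v || v) -> (u || u) = 1/3 -> 0 = 2/3
((u <-> u) -> (v || v)) || ((v || v) -> (u || u)) = 1/3 || 2/3 = 2/3
This gives 2/3 ≠ 1.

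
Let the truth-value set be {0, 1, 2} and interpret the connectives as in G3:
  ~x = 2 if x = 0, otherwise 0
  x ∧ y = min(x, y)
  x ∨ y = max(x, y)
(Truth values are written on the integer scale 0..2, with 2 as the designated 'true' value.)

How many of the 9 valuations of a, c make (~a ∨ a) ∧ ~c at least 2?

a = 0, c = 0 ↦ 2  ≥
a = 0, c = 1 ↦ 0  <
a = 0, c = 2 ↦ 0  <
a = 1, c = 0 ↦ 1  <
a = 1, c = 1 ↦ 0  <
a = 1, c = 2 ↦ 0  <
a = 2, c = 0 ↦ 2  ≥
a = 2, c = 1 ↦ 0  <
a = 2, c = 2 ↦ 0  <
So 2 of the 9 assignments meet the threshold.

2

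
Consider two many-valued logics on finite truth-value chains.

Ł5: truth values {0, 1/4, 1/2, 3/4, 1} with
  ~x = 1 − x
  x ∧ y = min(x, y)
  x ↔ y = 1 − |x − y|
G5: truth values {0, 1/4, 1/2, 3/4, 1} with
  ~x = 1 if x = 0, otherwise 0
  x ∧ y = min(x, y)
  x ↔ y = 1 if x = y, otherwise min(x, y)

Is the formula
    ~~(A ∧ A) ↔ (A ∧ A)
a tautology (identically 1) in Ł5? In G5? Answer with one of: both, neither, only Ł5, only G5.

only Ł5

In Ł5: every assignment gives 1 — tautology.
In G5: at A = 1/4 the value is 1/4 — not a tautology.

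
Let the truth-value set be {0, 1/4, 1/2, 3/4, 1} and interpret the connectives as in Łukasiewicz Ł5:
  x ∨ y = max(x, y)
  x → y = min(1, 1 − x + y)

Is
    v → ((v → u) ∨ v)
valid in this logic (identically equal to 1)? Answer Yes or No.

Yes

At u = 1, v = 3/4, for instance:
v → u = 3/4 → 1 = 1
(v → u) ∨ v = 1 ∨ 3/4 = 1
v → ((v → u) ∨ v) = 3/4 → 1 = 1
and checking the remaining 24 assignments likewise gives ≥ 1 in every case.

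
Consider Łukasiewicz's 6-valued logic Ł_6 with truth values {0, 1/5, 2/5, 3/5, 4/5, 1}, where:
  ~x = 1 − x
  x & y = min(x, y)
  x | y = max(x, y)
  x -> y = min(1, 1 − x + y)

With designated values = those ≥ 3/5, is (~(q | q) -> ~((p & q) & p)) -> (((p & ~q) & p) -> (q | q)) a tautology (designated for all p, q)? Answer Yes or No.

No

Counterexample: take p = 3/5, q = 0.
q | q = 0 | 0 = 0
~(q | q) = ~0 = 1
p & q = 3/5 & 0 = 0
(p & q) & p = 0 & 3/5 = 0
~((p & q) & p) = ~0 = 1
~(q | q) -> ~((p & q) & p) = 1 -> 1 = 1
~q = ~0 = 1
p & ~q = 3/5 & 1 = 3/5
(p & ~q) & p = 3/5 & 3/5 = 3/5
q | q = 0 | 0 = 0
((p & ~q) & p) -> (q | q) = 3/5 -> 0 = 2/5
(~(q | q) -> ~((p & q) & p)) -> (((p & ~q) & p) -> (q | q)) = 1 -> 2/5 = 2/5
This gives 2/5, which is below 3/5.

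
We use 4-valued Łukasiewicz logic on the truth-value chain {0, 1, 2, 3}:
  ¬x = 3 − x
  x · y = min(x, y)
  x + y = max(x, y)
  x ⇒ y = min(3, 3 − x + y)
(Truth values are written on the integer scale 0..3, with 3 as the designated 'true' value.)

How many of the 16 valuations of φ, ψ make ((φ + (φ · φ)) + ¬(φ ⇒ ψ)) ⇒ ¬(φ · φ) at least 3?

φ = 0, ψ = 0 ↦ 3  ≥
φ = 0, ψ = 1 ↦ 3  ≥
φ = 0, ψ = 2 ↦ 3  ≥
φ = 0, ψ = 3 ↦ 3  ≥
φ = 1, ψ = 0 ↦ 3  ≥
φ = 1, ψ = 1 ↦ 3  ≥
φ = 1, ψ = 2 ↦ 3  ≥
φ = 1, ψ = 3 ↦ 3  ≥
φ = 2, ψ = 0 ↦ 2  <
φ = 2, ψ = 1 ↦ 2  <
φ = 2, ψ = 2 ↦ 2  <
φ = 2, ψ = 3 ↦ 2  <
φ = 3, ψ = 0 ↦ 0  <
φ = 3, ψ = 1 ↦ 0  <
φ = 3, ψ = 2 ↦ 0  <
φ = 3, ψ = 3 ↦ 0  <
So 8 of the 16 assignments meet the threshold.

8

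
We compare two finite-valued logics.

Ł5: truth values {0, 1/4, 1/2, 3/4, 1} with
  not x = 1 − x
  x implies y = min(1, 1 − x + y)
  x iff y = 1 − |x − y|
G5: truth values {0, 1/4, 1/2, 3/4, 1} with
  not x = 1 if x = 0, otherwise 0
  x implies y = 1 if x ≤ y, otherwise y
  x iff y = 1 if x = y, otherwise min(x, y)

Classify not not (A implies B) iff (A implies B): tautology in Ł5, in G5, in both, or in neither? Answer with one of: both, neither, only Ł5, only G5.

only Ł5

In Ł5: every assignment gives 1 — tautology.
In G5: at A = 1/2, B = 1/4 the value is 1/4 — not a tautology.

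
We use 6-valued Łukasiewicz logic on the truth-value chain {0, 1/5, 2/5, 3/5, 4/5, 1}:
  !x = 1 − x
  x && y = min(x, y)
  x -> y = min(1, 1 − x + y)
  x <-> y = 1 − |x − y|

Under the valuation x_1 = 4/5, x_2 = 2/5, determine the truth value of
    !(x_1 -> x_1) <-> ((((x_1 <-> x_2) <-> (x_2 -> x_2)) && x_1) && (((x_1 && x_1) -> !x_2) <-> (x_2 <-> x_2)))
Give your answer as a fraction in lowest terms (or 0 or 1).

x_1 -> x_1 = 4/5 -> 4/5 = 1
!(x_1 -> x_1) = !1 = 0
x_1 <-> x_2 = 4/5 <-> 2/5 = 3/5
x_2 -> x_2 = 2/5 -> 2/5 = 1
(x_1 <-> x_2) <-> (x_2 -> x_2) = 3/5 <-> 1 = 3/5
((x_1 <-> x_2) <-> (x_2 -> x_2)) && x_1 = 3/5 && 4/5 = 3/5
x_1 && x_1 = 4/5 && 4/5 = 4/5
!x_2 = !2/5 = 3/5
(x_1 && x_1) -> !x_2 = 4/5 -> 3/5 = 4/5
x_2 <-> x_2 = 2/5 <-> 2/5 = 1
((x_1 && x_1) -> !x_2) <-> (x_2 <-> x_2) = 4/5 <-> 1 = 4/5
(((x_1 <-> x_2) <-> (x_2 -> x_2)) && x_1) && (((x_1 && x_1) -> !x_2) <-> (x_2 <-> x_2)) = 3/5 && 4/5 = 3/5
!(x_1 -> x_1) <-> ((((x_1 <-> x_2) <-> (x_2 -> x_2)) && x_1) && (((x_1 && x_1) -> !x_2) <-> (x_2 <-> x_2))) = 0 <-> 3/5 = 2/5

2/5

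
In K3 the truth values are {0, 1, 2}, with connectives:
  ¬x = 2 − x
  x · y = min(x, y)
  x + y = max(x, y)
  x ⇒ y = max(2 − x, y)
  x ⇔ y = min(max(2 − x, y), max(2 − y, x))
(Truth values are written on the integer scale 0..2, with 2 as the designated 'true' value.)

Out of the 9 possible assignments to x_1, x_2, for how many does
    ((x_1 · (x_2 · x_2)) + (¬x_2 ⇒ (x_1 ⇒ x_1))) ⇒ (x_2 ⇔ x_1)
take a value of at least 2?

x_1 = 0, x_2 = 0 ↦ 2  ≥
x_1 = 0, x_2 = 1 ↦ 1  <
x_1 = 0, x_2 = 2 ↦ 0  <
x_1 = 1, x_2 = 0 ↦ 1  <
x_1 = 1, x_2 = 1 ↦ 1  <
x_1 = 1, x_2 = 2 ↦ 1  <
x_1 = 2, x_2 = 0 ↦ 0  <
x_1 = 2, x_2 = 1 ↦ 1  <
x_1 = 2, x_2 = 2 ↦ 2  ≥
So 2 of the 9 assignments meet the threshold.

2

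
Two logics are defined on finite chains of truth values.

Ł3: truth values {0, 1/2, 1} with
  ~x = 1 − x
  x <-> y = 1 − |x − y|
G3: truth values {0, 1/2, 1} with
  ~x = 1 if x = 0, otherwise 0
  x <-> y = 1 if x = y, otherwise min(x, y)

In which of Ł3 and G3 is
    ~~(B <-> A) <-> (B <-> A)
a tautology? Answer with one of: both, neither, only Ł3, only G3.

only Ł3

In Ł3: every assignment gives 1 — tautology.
In G3: at A = 1/2, B = 1 the value is 1/2 — not a tautology.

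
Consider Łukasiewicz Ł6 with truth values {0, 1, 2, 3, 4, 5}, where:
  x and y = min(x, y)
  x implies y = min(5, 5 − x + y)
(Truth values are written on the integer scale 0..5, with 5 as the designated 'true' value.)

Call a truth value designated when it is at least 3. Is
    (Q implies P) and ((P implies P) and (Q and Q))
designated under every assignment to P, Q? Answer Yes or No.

Counterexample: take P = 0, Q = 0.
Q implies P = 0 implies 0 = 5
P implies P = 0 implies 0 = 5
Q and Q = 0 and 0 = 0
(P implies P) and (Q and Q) = 5 and 0 = 0
(Q implies P) and ((P implies P) and (Q and Q)) = 5 and 0 = 0
This gives 0, which is below 3.

No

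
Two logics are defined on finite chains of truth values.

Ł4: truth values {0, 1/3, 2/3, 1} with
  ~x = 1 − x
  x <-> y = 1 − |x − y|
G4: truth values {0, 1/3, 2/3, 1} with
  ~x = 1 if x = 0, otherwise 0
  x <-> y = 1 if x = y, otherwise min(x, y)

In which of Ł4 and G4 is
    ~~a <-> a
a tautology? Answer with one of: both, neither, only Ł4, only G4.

only Ł4

In Ł4: every assignment gives 1 — tautology.
In G4: at a = 1/3 the value is 1/3 — not a tautology.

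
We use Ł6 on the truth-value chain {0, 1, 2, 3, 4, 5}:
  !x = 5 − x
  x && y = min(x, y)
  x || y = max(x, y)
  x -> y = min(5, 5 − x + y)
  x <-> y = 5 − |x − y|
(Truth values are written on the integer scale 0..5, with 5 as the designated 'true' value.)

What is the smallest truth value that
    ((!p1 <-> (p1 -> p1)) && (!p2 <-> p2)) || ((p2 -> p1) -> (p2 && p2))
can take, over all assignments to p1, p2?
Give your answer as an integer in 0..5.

Take p1 = 0, p2 = 0:
!p1 = !0 = 5
p1 -> p1 = 0 -> 0 = 5
!p1 <-> (p1 -> p1) = 5 <-> 5 = 5
!p2 = !0 = 5
!p2 <-> p2 = 5 <-> 0 = 0
(!p1 <-> (p1 -> p1)) && (!p2 <-> p2) = 5 && 0 = 0
p2 -> p1 = 0 -> 0 = 5
p2 && p2 = 0 && 0 = 0
(p2 -> p1) -> (p2 && p2) = 5 -> 0 = 0
((!p1 <-> (p1 -> p1)) && (!p2 <-> p2)) || ((p2 -> p1) -> (p2 && p2)) = 0 || 0 = 0
No assignment yields a value below 0, so this is the minimum.

0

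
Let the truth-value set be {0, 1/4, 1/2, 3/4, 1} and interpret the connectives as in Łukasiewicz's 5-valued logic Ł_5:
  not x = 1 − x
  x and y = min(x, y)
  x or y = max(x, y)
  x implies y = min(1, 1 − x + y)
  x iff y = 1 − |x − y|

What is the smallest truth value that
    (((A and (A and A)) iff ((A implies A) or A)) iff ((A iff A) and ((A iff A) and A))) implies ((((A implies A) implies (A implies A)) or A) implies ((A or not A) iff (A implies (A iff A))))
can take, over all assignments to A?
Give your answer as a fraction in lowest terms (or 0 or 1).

Take A = 1/2:
A and A = 1/2 and 1/2 = 1/2
A and (A and A) = 1/2 and 1/2 = 1/2
A implies A = 1/2 implies 1/2 = 1
(A implies A) or A = 1 or 1/2 = 1
(A and (A and A)) iff ((A implies A) or A) = 1/2 iff 1 = 1/2
A iff A = 1/2 iff 1/2 = 1
A iff A = 1/2 iff 1/2 = 1
(A iff A) and A = 1 and 1/2 = 1/2
(A iff A) and ((A iff A) and A) = 1 and 1/2 = 1/2
((A and (A and A)) iff ((A implies A) or A)) iff ((A iff A) and ((A iff A) and A)) = 1/2 iff 1/2 = 1
A implies A = 1/2 implies 1/2 = 1
A implies A = 1/2 implies 1/2 = 1
(A implies A) implies (A implies A) = 1 implies 1 = 1
((A implies A) implies (A implies A)) or A = 1 or 1/2 = 1
not A = not 1/2 = 1/2
A or not A = 1/2 or 1/2 = 1/2
A iff A = 1/2 iff 1/2 = 1
A implies (A iff A) = 1/2 implies 1 = 1
(A or not A) iff (A implies (A iff A)) = 1/2 iff 1 = 1/2
(((A implies A) implies (A implies A)) or A) implies ((A or not A) iff (A implies (A iff A))) = 1 implies 1/2 = 1/2
(((A and (A and A)) iff ((A implies A) or A)) iff ((A iff A) and ((A iff A) and A))) implies ((((A implies A) implies (A implies A)) or A) implies ((A or not A) iff (A implies (A iff A)))) = 1 implies 1/2 = 1/2
No assignment yields a value below 1/2, so this is the minimum.

1/2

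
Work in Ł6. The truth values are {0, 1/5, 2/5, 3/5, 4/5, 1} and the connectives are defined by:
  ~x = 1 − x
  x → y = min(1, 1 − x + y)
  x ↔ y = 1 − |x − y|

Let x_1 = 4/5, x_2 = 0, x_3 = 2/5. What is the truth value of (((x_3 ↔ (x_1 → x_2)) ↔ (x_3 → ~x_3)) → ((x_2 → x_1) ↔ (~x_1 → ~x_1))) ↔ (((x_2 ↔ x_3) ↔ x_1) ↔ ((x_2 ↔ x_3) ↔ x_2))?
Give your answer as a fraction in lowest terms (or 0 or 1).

x_1 → x_2 = 4/5 → 0 = 1/5
x_3 ↔ (x_1 → x_2) = 2/5 ↔ 1/5 = 4/5
~x_3 = ~2/5 = 3/5
x_3 → ~x_3 = 2/5 → 3/5 = 1
(x_3 ↔ (x_1 → x_2)) ↔ (x_3 → ~x_3) = 4/5 ↔ 1 = 4/5
x_2 → x_1 = 0 → 4/5 = 1
~x_1 = ~4/5 = 1/5
~x_1 = ~4/5 = 1/5
~x_1 → ~x_1 = 1/5 → 1/5 = 1
(x_2 → x_1) ↔ (~x_1 → ~x_1) = 1 ↔ 1 = 1
((x_3 ↔ (x_1 → x_2)) ↔ (x_3 → ~x_3)) → ((x_2 → x_1) ↔ (~x_1 → ~x_1)) = 4/5 → 1 = 1
x_2 ↔ x_3 = 0 ↔ 2/5 = 3/5
(x_2 ↔ x_3) ↔ x_1 = 3/5 ↔ 4/5 = 4/5
x_2 ↔ x_3 = 0 ↔ 2/5 = 3/5
(x_2 ↔ x_3) ↔ x_2 = 3/5 ↔ 0 = 2/5
((x_2 ↔ x_3) ↔ x_1) ↔ ((x_2 ↔ x_3) ↔ x_2) = 4/5 ↔ 2/5 = 3/5
(((x_3 ↔ (x_1 → x_2)) ↔ (x_3 → ~x_3)) → ((x_2 → x_1) ↔ (~x_1 → ~x_1))) ↔ (((x_2 ↔ x_3) ↔ x_1) ↔ ((x_2 ↔ x_3) ↔ x_2)) = 1 ↔ 3/5 = 3/5

3/5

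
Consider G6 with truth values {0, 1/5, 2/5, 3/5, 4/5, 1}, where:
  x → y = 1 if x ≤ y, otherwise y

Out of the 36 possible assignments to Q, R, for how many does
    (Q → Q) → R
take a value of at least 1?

6

value 1: 6 assignments (counts)
value 4/5: 6 assignments
value 3/5: 6 assignments
value 2/5: 6 assignments
value 1/5: 6 assignments
value 0: 6 assignments
So 6 of the 36 assignments meet the threshold.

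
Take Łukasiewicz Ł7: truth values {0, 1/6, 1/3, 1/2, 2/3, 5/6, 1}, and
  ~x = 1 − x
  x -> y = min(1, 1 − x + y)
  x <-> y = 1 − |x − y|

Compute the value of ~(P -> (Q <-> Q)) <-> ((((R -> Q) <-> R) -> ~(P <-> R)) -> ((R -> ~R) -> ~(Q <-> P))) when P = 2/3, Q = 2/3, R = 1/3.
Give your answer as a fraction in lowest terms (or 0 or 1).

1

Q <-> Q = 2/3 <-> 2/3 = 1
P -> (Q <-> Q) = 2/3 -> 1 = 1
~(P -> (Q <-> Q)) = ~1 = 0
R -> Q = 1/3 -> 2/3 = 1
(R -> Q) <-> R = 1 <-> 1/3 = 1/3
P <-> R = 2/3 <-> 1/3 = 2/3
~(P <-> R) = ~2/3 = 1/3
((R -> Q) <-> R) -> ~(P <-> R) = 1/3 -> 1/3 = 1
~R = ~1/3 = 2/3
R -> ~R = 1/3 -> 2/3 = 1
Q <-> P = 2/3 <-> 2/3 = 1
~(Q <-> P) = ~1 = 0
(R -> ~R) -> ~(Q <-> P) = 1 -> 0 = 0
(((R -> Q) <-> R) -> ~(P <-> R)) -> ((R -> ~R) -> ~(Q <-> P)) = 1 -> 0 = 0
~(P -> (Q <-> Q)) <-> ((((R -> Q) <-> R) -> ~(P <-> R)) -> ((R -> ~R) -> ~(Q <-> P))) = 0 <-> 0 = 1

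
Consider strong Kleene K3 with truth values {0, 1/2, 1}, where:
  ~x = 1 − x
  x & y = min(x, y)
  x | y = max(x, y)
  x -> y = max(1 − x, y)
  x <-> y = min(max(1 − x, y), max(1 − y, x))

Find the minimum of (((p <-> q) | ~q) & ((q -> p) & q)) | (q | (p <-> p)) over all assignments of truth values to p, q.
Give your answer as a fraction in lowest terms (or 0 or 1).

1/2

Take p = 1/2, q = 0:
p <-> q = 1/2 <-> 0 = 1/2
~q = ~0 = 1
(p <-> q) | ~q = 1/2 | 1 = 1
q -> p = 0 -> 1/2 = 1
(q -> p) & q = 1 & 0 = 0
((p <-> q) | ~q) & ((q -> p) & q) = 1 & 0 = 0
p <-> p = 1/2 <-> 1/2 = 1/2
q | (p <-> p) = 0 | 1/2 = 1/2
(((p <-> q) | ~q) & ((q -> p) & q)) | (q | (p <-> p)) = 0 | 1/2 = 1/2
No assignment yields a value below 1/2, so this is the minimum.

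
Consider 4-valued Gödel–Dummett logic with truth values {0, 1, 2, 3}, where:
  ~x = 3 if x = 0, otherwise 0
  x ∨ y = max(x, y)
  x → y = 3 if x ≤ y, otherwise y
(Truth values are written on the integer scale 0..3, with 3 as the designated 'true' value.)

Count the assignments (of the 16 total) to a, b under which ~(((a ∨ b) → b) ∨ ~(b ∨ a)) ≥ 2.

3

a = 0, b = 0 ↦ 0  <
a = 0, b = 1 ↦ 0  <
a = 0, b = 2 ↦ 0  <
a = 0, b = 3 ↦ 0  <
a = 1, b = 0 ↦ 3  ≥
a = 1, b = 1 ↦ 0  <
a = 1, b = 2 ↦ 0  <
a = 1, b = 3 ↦ 0  <
a = 2, b = 0 ↦ 3  ≥
a = 2, b = 1 ↦ 0  <
a = 2, b = 2 ↦ 0  <
a = 2, b = 3 ↦ 0  <
a = 3, b = 0 ↦ 3  ≥
a = 3, b = 1 ↦ 0  <
a = 3, b = 2 ↦ 0  <
a = 3, b = 3 ↦ 0  <
So 3 of the 16 assignments meet the threshold.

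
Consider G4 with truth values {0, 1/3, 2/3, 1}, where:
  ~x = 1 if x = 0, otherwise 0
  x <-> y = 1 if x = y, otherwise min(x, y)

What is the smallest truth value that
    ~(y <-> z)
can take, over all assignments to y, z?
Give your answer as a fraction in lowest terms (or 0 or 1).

Take y = 0, z = 0:
y <-> z = 0 <-> 0 = 1
~(y <-> z) = ~1 = 0
No assignment yields a value below 0, so this is the minimum.

0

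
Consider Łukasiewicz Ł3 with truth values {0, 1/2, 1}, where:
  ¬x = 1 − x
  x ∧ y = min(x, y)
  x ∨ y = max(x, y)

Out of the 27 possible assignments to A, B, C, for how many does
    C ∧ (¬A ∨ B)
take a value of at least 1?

value 1: 5 assignments (counts)
value 1/2: 11 assignments
value 0: 11 assignments
So 5 of the 27 assignments meet the threshold.

5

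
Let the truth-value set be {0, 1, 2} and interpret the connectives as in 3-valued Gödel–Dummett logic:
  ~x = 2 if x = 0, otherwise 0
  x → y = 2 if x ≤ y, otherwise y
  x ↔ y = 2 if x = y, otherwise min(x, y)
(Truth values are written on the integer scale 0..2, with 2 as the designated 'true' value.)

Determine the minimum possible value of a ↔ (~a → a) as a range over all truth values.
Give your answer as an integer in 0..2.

Take a = 1:
~a = ~1 = 0
~a → a = 0 → 1 = 2
a ↔ (~a → a) = 1 ↔ 2 = 1
No assignment yields a value below 1, so this is the minimum.

1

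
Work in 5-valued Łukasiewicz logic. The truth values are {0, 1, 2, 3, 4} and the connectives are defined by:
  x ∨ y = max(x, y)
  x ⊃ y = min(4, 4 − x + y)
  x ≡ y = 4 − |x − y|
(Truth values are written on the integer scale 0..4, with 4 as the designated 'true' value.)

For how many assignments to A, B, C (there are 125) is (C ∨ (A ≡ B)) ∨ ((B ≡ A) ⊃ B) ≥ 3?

122

value 4: 93 assignments (counts)
value 3: 29 assignments (counts)
value 2: 3 assignments
So 122 of the 125 assignments meet the threshold.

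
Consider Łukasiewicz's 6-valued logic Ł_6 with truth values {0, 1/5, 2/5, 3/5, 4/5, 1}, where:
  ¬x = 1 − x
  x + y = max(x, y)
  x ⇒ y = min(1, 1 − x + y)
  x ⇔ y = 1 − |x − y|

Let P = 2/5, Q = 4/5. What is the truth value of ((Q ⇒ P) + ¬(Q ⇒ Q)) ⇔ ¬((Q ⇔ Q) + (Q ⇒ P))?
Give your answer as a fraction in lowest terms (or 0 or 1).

Q ⇒ P = 4/5 ⇒ 2/5 = 3/5
Q ⇒ Q = 4/5 ⇒ 4/5 = 1
¬(Q ⇒ Q) = ¬1 = 0
(Q ⇒ P) + ¬(Q ⇒ Q) = 3/5 + 0 = 3/5
Q ⇔ Q = 4/5 ⇔ 4/5 = 1
Q ⇒ P = 4/5 ⇒ 2/5 = 3/5
(Q ⇔ Q) + (Q ⇒ P) = 1 + 3/5 = 1
¬((Q ⇔ Q) + (Q ⇒ P)) = ¬1 = 0
((Q ⇒ P) + ¬(Q ⇒ Q)) ⇔ ¬((Q ⇔ Q) + (Q ⇒ P)) = 3/5 ⇔ 0 = 2/5

2/5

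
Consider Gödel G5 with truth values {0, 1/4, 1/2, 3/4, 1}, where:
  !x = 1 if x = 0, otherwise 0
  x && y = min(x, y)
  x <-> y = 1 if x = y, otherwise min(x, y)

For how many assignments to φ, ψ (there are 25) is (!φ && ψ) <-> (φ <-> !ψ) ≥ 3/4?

19

value 1: 18 assignments (counts)
value 3/4: 1 assignment (counts)
value 1/2: 1 assignment
value 1/4: 1 assignment
value 0: 4 assignments
So 19 of the 25 assignments meet the threshold.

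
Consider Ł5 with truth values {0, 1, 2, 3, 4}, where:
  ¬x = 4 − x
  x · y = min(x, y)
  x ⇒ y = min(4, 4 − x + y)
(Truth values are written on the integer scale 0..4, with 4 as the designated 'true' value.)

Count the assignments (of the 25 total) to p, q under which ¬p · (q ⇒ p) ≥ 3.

value 4: 1 assignment (counts)
value 3: 4 assignments (counts)
value 2: 7 assignments
value 1: 7 assignments
value 0: 6 assignments
So 5 of the 25 assignments meet the threshold.

5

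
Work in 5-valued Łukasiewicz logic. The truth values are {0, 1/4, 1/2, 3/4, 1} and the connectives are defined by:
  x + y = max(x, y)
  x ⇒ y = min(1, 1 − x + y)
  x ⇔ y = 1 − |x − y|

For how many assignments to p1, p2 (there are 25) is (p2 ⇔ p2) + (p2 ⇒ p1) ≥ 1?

25

value 1: 25 assignments (counts)
So 25 of the 25 assignments meet the threshold.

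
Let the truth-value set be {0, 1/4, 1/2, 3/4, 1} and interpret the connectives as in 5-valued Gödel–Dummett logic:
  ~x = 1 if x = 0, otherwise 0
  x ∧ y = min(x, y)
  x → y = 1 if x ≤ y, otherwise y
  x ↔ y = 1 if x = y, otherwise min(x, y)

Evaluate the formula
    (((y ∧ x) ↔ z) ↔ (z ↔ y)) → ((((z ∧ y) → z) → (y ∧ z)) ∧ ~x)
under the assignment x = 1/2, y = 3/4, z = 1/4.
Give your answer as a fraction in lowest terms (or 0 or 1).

y ∧ x = 3/4 ∧ 1/2 = 1/2
(y ∧ x) ↔ z = 1/2 ↔ 1/4 = 1/4
z ↔ y = 1/4 ↔ 3/4 = 1/4
((y ∧ x) ↔ z) ↔ (z ↔ y) = 1/4 ↔ 1/4 = 1
z ∧ y = 1/4 ∧ 3/4 = 1/4
(z ∧ y) → z = 1/4 → 1/4 = 1
y ∧ z = 3/4 ∧ 1/4 = 1/4
((z ∧ y) → z) → (y ∧ z) = 1 → 1/4 = 1/4
~x = ~1/2 = 0
(((z ∧ y) → z) → (y ∧ z)) ∧ ~x = 1/4 ∧ 0 = 0
(((y ∧ x) ↔ z) ↔ (z ↔ y)) → ((((z ∧ y) → z) → (y ∧ z)) ∧ ~x) = 1 → 0 = 0

0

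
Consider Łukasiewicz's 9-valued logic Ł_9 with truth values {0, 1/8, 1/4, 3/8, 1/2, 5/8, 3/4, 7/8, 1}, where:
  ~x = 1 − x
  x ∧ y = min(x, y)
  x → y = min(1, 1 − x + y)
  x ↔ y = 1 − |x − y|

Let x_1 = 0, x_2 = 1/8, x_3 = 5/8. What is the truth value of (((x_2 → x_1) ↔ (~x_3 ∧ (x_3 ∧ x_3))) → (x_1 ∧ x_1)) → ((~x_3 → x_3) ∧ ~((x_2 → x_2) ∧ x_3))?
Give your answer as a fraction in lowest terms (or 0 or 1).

x_2 → x_1 = 1/8 → 0 = 7/8
~x_3 = ~5/8 = 3/8
x_3 ∧ x_3 = 5/8 ∧ 5/8 = 5/8
~x_3 ∧ (x_3 ∧ x_3) = 3/8 ∧ 5/8 = 3/8
(x_2 → x_1) ↔ (~x_3 ∧ (x_3 ∧ x_3)) = 7/8 ↔ 3/8 = 1/2
x_1 ∧ x_1 = 0 ∧ 0 = 0
((x_2 → x_1) ↔ (~x_3 ∧ (x_3 ∧ x_3))) → (x_1 ∧ x_1) = 1/2 → 0 = 1/2
~x_3 = ~5/8 = 3/8
~x_3 → x_3 = 3/8 → 5/8 = 1
x_2 → x_2 = 1/8 → 1/8 = 1
(x_2 → x_2) ∧ x_3 = 1 ∧ 5/8 = 5/8
~((x_2 → x_2) ∧ x_3) = ~5/8 = 3/8
(~x_3 → x_3) ∧ ~((x_2 → x_2) ∧ x_3) = 1 ∧ 3/8 = 3/8
(((x_2 → x_1) ↔ (~x_3 ∧ (x_3 ∧ x_3))) → (x_1 ∧ x_1)) → ((~x_3 → x_3) ∧ ~((x_2 → x_2) ∧ x_3)) = 1/2 → 3/8 = 7/8

7/8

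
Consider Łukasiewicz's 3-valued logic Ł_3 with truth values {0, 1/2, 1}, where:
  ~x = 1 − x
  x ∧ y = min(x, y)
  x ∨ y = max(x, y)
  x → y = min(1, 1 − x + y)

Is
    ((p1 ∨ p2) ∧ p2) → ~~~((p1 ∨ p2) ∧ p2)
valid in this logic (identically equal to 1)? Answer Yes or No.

Counterexample: take p1 = 0, p2 = 1.
p1 ∨ p2 = 0 ∨ 1 = 1
(p1 ∨ p2) ∧ p2 = 1 ∧ 1 = 1
p1 ∨ p2 = 0 ∨ 1 = 1
(p1 ∨ p2) ∧ p2 = 1 ∧ 1 = 1
~((p1 ∨ p2) ∧ p2) = ~1 = 0
~~((p1 ∨ p2) ∧ p2) = ~0 = 1
~~~((p1 ∨ p2) ∧ p2) = ~1 = 0
((p1 ∨ p2) ∧ p2) → ~~~((p1 ∨ p2) ∧ p2) = 1 → 0 = 0
This gives 0 ≠ 1.

No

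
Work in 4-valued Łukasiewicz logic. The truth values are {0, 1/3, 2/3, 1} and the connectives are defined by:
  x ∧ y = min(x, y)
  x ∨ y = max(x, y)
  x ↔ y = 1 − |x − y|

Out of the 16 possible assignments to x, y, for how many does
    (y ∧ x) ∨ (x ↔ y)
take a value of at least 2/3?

x = 0, y = 0 ↦ 1  ≥
x = 0, y = 1/3 ↦ 2/3  ≥
x = 0, y = 2/3 ↦ 1/3  <
x = 0, y = 1 ↦ 0  <
x = 1/3, y = 0 ↦ 2/3  ≥
x = 1/3, y = 1/3 ↦ 1  ≥
x = 1/3, y = 2/3 ↦ 2/3  ≥
x = 1/3, y = 1 ↦ 1/3  <
x = 2/3, y = 0 ↦ 1/3  <
x = 2/3, y = 1/3 ↦ 2/3  ≥
x = 2/3, y = 2/3 ↦ 1  ≥
x = 2/3, y = 1 ↦ 2/3  ≥
x = 1, y = 0 ↦ 0  <
x = 1, y = 1/3 ↦ 1/3  <
x = 1, y = 2/3 ↦ 2/3  ≥
x = 1, y = 1 ↦ 1  ≥
So 10 of the 16 assignments meet the threshold.

10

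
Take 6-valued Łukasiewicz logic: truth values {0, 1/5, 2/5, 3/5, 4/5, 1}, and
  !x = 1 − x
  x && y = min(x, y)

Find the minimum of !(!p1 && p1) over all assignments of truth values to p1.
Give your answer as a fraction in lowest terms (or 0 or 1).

Take p1 = 2/5:
!p1 = !2/5 = 3/5
!p1 && p1 = 3/5 && 2/5 = 2/5
!(!p1 && p1) = !2/5 = 3/5
No assignment yields a value below 3/5, so this is the minimum.

3/5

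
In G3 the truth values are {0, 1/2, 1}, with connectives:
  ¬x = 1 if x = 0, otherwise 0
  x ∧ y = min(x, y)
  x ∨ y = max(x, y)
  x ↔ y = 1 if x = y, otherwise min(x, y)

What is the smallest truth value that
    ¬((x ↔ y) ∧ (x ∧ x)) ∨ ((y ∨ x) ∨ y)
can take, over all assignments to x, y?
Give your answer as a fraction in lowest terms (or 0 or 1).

1/2

Take x = 1/2, y = 1/2:
x ↔ y = 1/2 ↔ 1/2 = 1
x ∧ x = 1/2 ∧ 1/2 = 1/2
(x ↔ y) ∧ (x ∧ x) = 1 ∧ 1/2 = 1/2
¬((x ↔ y) ∧ (x ∧ x)) = ¬1/2 = 0
y ∨ x = 1/2 ∨ 1/2 = 1/2
(y ∨ x) ∨ y = 1/2 ∨ 1/2 = 1/2
¬((x ↔ y) ∧ (x ∧ x)) ∨ ((y ∨ x) ∨ y) = 0 ∨ 1/2 = 1/2
No assignment yields a value below 1/2, so this is the minimum.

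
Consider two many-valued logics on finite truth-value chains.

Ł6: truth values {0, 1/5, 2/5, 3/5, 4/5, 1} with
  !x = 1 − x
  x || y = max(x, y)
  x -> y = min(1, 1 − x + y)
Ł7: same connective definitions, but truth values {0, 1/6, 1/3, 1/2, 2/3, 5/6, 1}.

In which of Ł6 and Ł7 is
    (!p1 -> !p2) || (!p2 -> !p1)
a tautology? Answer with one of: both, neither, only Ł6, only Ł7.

both

In Ł6: every assignment gives 1 — tautology.
In Ł7: every assignment gives 1 — tautology.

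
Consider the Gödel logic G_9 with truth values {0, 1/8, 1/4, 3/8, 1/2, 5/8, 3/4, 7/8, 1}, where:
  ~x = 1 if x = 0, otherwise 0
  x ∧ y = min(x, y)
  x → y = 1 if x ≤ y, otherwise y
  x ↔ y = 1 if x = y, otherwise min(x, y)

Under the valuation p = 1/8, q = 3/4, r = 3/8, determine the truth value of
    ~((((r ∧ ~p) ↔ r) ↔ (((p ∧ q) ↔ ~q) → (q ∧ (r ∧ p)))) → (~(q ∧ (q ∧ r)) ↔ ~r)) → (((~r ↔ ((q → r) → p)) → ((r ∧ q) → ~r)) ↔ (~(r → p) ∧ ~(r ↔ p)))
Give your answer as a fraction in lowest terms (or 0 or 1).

1

~p = ~1/8 = 0
r ∧ ~p = 3/8 ∧ 0 = 0
(r ∧ ~p) ↔ r = 0 ↔ 3/8 = 0
p ∧ q = 1/8 ∧ 3/4 = 1/8
~q = ~3/4 = 0
(p ∧ q) ↔ ~q = 1/8 ↔ 0 = 0
r ∧ p = 3/8 ∧ 1/8 = 1/8
q ∧ (r ∧ p) = 3/4 ∧ 1/8 = 1/8
((p ∧ q) ↔ ~q) → (q ∧ (r ∧ p)) = 0 → 1/8 = 1
((r ∧ ~p) ↔ r) ↔ (((p ∧ q) ↔ ~q) → (q ∧ (r ∧ p))) = 0 ↔ 1 = 0
q ∧ r = 3/4 ∧ 3/8 = 3/8
q ∧ (q ∧ r) = 3/4 ∧ 3/8 = 3/8
~(q ∧ (q ∧ r)) = ~3/8 = 0
~r = ~3/8 = 0
~(q ∧ (q ∧ r)) ↔ ~r = 0 ↔ 0 = 1
(((r ∧ ~p) ↔ r) ↔ (((p ∧ q) ↔ ~q) → (q ∧ (r ∧ p)))) → (~(q ∧ (q ∧ r)) ↔ ~r) = 0 → 1 = 1
~((((r ∧ ~p) ↔ r) ↔ (((p ∧ q) ↔ ~q) → (q ∧ (r ∧ p)))) → (~(q ∧ (q ∧ r)) ↔ ~r)) = ~1 = 0
~r = ~3/8 = 0
q → r = 3/4 → 3/8 = 3/8
(q → r) → p = 3/8 → 1/8 = 1/8
~r ↔ ((q → r) → p) = 0 ↔ 1/8 = 0
r ∧ q = 3/8 ∧ 3/4 = 3/8
~r = ~3/8 = 0
(r ∧ q) → ~r = 3/8 → 0 = 0
(~r ↔ ((q → r) → p)) → ((r ∧ q) → ~r) = 0 → 0 = 1
r → p = 3/8 → 1/8 = 1/8
~(r → p) = ~1/8 = 0
r ↔ p = 3/8 ↔ 1/8 = 1/8
~(r ↔ p) = ~1/8 = 0
~(r → p) ∧ ~(r ↔ p) = 0 ∧ 0 = 0
((~r ↔ ((q → r) → p)) → ((r ∧ q) → ~r)) ↔ (~(r → p) ∧ ~(r ↔ p)) = 1 ↔ 0 = 0
~((((r ∧ ~p) ↔ r) ↔ (((p ∧ q) ↔ ~q) → (q ∧ (r ∧ p)))) → (~(q ∧ (q ∧ r)) ↔ ~r)) → (((~r ↔ ((q → r) → p)) → ((r ∧ q) → ~r)) ↔ (~(r → p) ∧ ~(r ↔ p))) = 0 → 0 = 1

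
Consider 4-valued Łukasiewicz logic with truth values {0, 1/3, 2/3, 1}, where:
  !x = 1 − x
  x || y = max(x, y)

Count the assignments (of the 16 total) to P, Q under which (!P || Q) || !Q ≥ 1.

10

P = 0, Q = 0 ↦ 1  ≥
P = 0, Q = 1/3 ↦ 1  ≥
P = 0, Q = 2/3 ↦ 1  ≥
P = 0, Q = 1 ↦ 1  ≥
P = 1/3, Q = 0 ↦ 1  ≥
P = 1/3, Q = 1/3 ↦ 2/3  <
P = 1/3, Q = 2/3 ↦ 2/3  <
P = 1/3, Q = 1 ↦ 1  ≥
P = 2/3, Q = 0 ↦ 1  ≥
P = 2/3, Q = 1/3 ↦ 2/3  <
P = 2/3, Q = 2/3 ↦ 2/3  <
P = 2/3, Q = 1 ↦ 1  ≥
P = 1, Q = 0 ↦ 1  ≥
P = 1, Q = 1/3 ↦ 2/3  <
P = 1, Q = 2/3 ↦ 2/3  <
P = 1, Q = 1 ↦ 1  ≥
So 10 of the 16 assignments meet the threshold.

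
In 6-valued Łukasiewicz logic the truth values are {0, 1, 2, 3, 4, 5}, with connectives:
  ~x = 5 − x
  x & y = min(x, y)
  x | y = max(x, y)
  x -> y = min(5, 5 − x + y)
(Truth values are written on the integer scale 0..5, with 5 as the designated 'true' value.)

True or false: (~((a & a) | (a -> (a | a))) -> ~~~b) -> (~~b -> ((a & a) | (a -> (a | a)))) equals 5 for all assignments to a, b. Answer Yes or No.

Yes

At a = 3, b = 4, for instance:
a & a = 3 & 3 = 3
a | a = 3 | 3 = 3
a -> (a | a) = 3 -> 3 = 5
(a & a) | (a -> (a | a)) = 3 | 5 = 5
~((a & a) | (a -> (a | a))) = ~5 = 0
~b = ~4 = 1
~~b = ~1 = 4
~~~b = ~4 = 1
~((a & a) | (a -> (a | a))) -> ~~~b = 0 -> 1 = 5
~~b -> ((a & a) | (a -> (a | a))) = 4 -> 5 = 5
(~((a & a) | (a -> (a | a))) -> ~~~b) -> (~~b -> ((a & a) | (a -> (a | a)))) = 5 -> 5 = 5
and checking the remaining 35 assignments likewise gives ≥ 5 in every case.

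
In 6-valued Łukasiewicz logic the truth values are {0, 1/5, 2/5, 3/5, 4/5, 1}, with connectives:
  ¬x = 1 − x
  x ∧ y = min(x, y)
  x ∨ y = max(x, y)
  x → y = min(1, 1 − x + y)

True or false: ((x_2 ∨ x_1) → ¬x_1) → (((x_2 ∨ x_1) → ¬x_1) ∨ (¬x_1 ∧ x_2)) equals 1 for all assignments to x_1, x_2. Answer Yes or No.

At x_1 = 4/5, x_2 = 3/5, for instance:
x_2 ∨ x_1 = 3/5 ∨ 4/5 = 4/5
¬x_1 = ¬4/5 = 1/5
(x_2 ∨ x_1) → ¬x_1 = 4/5 → 1/5 = 2/5
¬x_1 = ¬4/5 = 1/5
¬x_1 ∧ x_2 = 1/5 ∧ 3/5 = 1/5
((x_2 ∨ x_1) → ¬x_1) ∨ (¬x_1 ∧ x_2) = 2/5 ∨ 1/5 = 2/5
((x_2 ∨ x_1) → ¬x_1) → (((x_2 ∨ x_1) → ¬x_1) ∨ (¬x_1 ∧ x_2)) = 2/5 → 2/5 = 1
and checking the remaining 35 assignments likewise gives ≥ 1 in every case.

Yes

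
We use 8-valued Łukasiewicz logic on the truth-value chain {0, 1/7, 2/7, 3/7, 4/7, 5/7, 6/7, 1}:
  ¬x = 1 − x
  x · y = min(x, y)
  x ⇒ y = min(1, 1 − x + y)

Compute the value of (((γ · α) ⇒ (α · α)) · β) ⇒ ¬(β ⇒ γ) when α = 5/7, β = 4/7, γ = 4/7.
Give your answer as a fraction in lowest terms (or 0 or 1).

3/7

γ · α = 4/7 · 5/7 = 4/7
α · α = 5/7 · 5/7 = 5/7
(γ · α) ⇒ (α · α) = 4/7 ⇒ 5/7 = 1
((γ · α) ⇒ (α · α)) · β = 1 · 4/7 = 4/7
β ⇒ γ = 4/7 ⇒ 4/7 = 1
¬(β ⇒ γ) = ¬1 = 0
(((γ · α) ⇒ (α · α)) · β) ⇒ ¬(β ⇒ γ) = 4/7 ⇒ 0 = 3/7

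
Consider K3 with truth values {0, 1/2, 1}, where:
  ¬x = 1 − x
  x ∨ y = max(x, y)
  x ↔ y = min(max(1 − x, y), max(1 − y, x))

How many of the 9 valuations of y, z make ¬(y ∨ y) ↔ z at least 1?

2

y = 0, z = 0 ↦ 0  <
y = 0, z = 1/2 ↦ 1/2  <
y = 0, z = 1 ↦ 1  ≥
y = 1/2, z = 0 ↦ 1/2  <
y = 1/2, z = 1/2 ↦ 1/2  <
y = 1/2, z = 1 ↦ 1/2  <
y = 1, z = 0 ↦ 1  ≥
y = 1, z = 1/2 ↦ 1/2  <
y = 1, z = 1 ↦ 0  <
So 2 of the 9 assignments meet the threshold.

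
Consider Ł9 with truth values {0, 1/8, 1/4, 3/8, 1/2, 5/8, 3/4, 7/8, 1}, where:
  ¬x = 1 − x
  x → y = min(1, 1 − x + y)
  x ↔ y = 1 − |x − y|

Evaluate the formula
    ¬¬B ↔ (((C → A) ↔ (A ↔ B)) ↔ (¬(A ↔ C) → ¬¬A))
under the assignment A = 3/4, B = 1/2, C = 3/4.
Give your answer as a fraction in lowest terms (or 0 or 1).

¬B = ¬1/2 = 1/2
¬¬B = ¬1/2 = 1/2
C → A = 3/4 → 3/4 = 1
A ↔ B = 3/4 ↔ 1/2 = 3/4
(C → A) ↔ (A ↔ B) = 1 ↔ 3/4 = 3/4
A ↔ C = 3/4 ↔ 3/4 = 1
¬(A ↔ C) = ¬1 = 0
¬A = ¬3/4 = 1/4
¬¬A = ¬1/4 = 3/4
¬(A ↔ C) → ¬¬A = 0 → 3/4 = 1
((C → A) ↔ (A ↔ B)) ↔ (¬(A ↔ C) → ¬¬A) = 3/4 ↔ 1 = 3/4
¬¬B ↔ (((C → A) ↔ (A ↔ B)) ↔ (¬(A ↔ C) → ¬¬A)) = 1/2 ↔ 3/4 = 3/4

3/4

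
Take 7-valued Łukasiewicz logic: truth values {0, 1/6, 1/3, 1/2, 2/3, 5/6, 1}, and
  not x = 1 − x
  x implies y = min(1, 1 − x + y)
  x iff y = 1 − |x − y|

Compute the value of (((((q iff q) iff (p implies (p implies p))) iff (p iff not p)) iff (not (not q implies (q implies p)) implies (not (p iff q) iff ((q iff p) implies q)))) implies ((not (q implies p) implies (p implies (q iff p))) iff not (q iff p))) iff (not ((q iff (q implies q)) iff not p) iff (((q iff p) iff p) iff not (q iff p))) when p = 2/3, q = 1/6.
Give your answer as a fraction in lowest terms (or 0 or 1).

2/3

q iff q = 1/6 iff 1/6 = 1
p implies p = 2/3 implies 2/3 = 1
p implies (p implies p) = 2/3 implies 1 = 1
(q iff q) iff (p implies (p implies p)) = 1 iff 1 = 1
not p = not 2/3 = 1/3
p iff not p = 2/3 iff 1/3 = 2/3
((q iff q) iff (p implies (p implies p))) iff (p iff not p) = 1 iff 2/3 = 2/3
not q = not 1/6 = 5/6
q implies p = 1/6 implies 2/3 = 1
not q implies (q implies p) = 5/6 implies 1 = 1
not (not q implies (q implies p)) = not 1 = 0
p iff q = 2/3 iff 1/6 = 1/2
not (p iff q) = not 1/2 = 1/2
q iff p = 1/6 iff 2/3 = 1/2
(q iff p) implies q = 1/2 implies 1/6 = 2/3
not (p iff q) iff ((q iff p) implies q) = 1/2 iff 2/3 = 5/6
not (not q implies (q implies p)) implies (not (p iff q) iff ((q iff p) implies q)) = 0 implies 5/6 = 1
(((q iff q) iff (p implies (p implies p))) iff (p iff not p)) iff (not (not q implies (q implies p)) implies (not (p iff q) iff ((q iff p) implies q))) = 2/3 iff 1 = 2/3
q implies p = 1/6 implies 2/3 = 1
not (q implies p) = not 1 = 0
q iff p = 1/6 iff 2/3 = 1/2
p implies (q iff p) = 2/3 implies 1/2 = 5/6
not (q implies p) implies (p implies (q iff p)) = 0 implies 5/6 = 1
q iff p = 1/6 iff 2/3 = 1/2
not (q iff p) = not 1/2 = 1/2
(not (q implies p) implies (p implies (q iff p))) iff not (q iff p) = 1 iff 1/2 = 1/2
((((q iff q) iff (p implies (p implies p))) iff (p iff not p)) iff (not (not q implies (q implies p)) implies (not (p iff q) iff ((q iff p) implies q)))) implies ((not (q implies p) implies (p implies (q iff p))) iff not (q iff p)) = 2/3 implies 1/2 = 5/6
q implies q = 1/6 implies 1/6 = 1
q iff (q implies q) = 1/6 iff 1 = 1/6
not p = not 2/3 = 1/3
(q iff (q implies q)) iff not p = 1/6 iff 1/3 = 5/6
not ((q iff (q implies q)) iff not p) = not 5/6 = 1/6
q iff p = 1/6 iff 2/3 = 1/2
(q iff p) iff p = 1/2 iff 2/3 = 5/6
q iff p = 1/6 iff 2/3 = 1/2
not (q iff p) = not 1/2 = 1/2
((q iff p) iff p) iff not (q iff p) = 5/6 iff 1/2 = 2/3
not ((q iff (q implies q)) iff not p) iff (((q iff p) iff p) iff not (q iff p)) = 1/6 iff 2/3 = 1/2
(((((q iff q) iff (p implies (p implies p))) iff (p iff not p)) iff (not (not q implies (q implies p)) implies (not (p iff q) iff ((q iff p) implies q)))) implies ((not (q implies p) implies (p implies (q iff p))) iff not (q iff p))) iff (not ((q iff (q implies q)) iff not p) iff (((q iff p) iff p) iff not (q iff p))) = 5/6 iff 1/2 = 2/3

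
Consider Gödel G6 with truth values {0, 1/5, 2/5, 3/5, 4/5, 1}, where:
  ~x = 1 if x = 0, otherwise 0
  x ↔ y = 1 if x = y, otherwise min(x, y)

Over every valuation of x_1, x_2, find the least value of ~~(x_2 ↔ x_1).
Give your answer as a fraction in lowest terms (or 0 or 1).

Take x_1 = 0, x_2 = 1/5:
x_2 ↔ x_1 = 1/5 ↔ 0 = 0
~(x_2 ↔ x_1) = ~0 = 1
~~(x_2 ↔ x_1) = ~1 = 0
No assignment yields a value below 0, so this is the minimum.

0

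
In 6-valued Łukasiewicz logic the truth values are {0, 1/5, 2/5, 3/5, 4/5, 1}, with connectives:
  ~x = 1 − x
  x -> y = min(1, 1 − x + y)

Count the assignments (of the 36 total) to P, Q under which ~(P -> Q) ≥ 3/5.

value 1: 1 assignment (counts)
value 4/5: 2 assignments (counts)
value 3/5: 3 assignments (counts)
value 2/5: 4 assignments
value 1/5: 5 assignments
value 0: 21 assignments
So 6 of the 36 assignments meet the threshold.

6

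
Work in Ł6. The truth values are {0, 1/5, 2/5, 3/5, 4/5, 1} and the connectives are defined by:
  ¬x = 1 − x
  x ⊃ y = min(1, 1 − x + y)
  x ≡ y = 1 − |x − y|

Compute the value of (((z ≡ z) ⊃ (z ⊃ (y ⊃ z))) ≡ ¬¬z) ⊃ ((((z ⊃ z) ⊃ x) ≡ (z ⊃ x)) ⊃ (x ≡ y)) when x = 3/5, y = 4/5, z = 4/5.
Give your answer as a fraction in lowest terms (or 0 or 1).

1

z ≡ z = 4/5 ≡ 4/5 = 1
y ⊃ z = 4/5 ⊃ 4/5 = 1
z ⊃ (y ⊃ z) = 4/5 ⊃ 1 = 1
(z ≡ z) ⊃ (z ⊃ (y ⊃ z)) = 1 ⊃ 1 = 1
¬z = ¬4/5 = 1/5
¬¬z = ¬1/5 = 4/5
((z ≡ z) ⊃ (z ⊃ (y ⊃ z))) ≡ ¬¬z = 1 ≡ 4/5 = 4/5
z ⊃ z = 4/5 ⊃ 4/5 = 1
(z ⊃ z) ⊃ x = 1 ⊃ 3/5 = 3/5
z ⊃ x = 4/5 ⊃ 3/5 = 4/5
((z ⊃ z) ⊃ x) ≡ (z ⊃ x) = 3/5 ≡ 4/5 = 4/5
x ≡ y = 3/5 ≡ 4/5 = 4/5
(((z ⊃ z) ⊃ x) ≡ (z ⊃ x)) ⊃ (x ≡ y) = 4/5 ⊃ 4/5 = 1
(((z ≡ z) ⊃ (z ⊃ (y ⊃ z))) ≡ ¬¬z) ⊃ ((((z ⊃ z) ⊃ x) ≡ (z ⊃ x)) ⊃ (x ≡ y)) = 4/5 ⊃ 1 = 1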